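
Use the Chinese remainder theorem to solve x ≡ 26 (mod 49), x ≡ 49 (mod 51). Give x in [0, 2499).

712

Write x = 26 + 49·k. Then 49·k ≡ 49 − 26 ≡ 23 (mod 51).
Need 49⁻¹ mod 51. Extended Euclid on (51, 49):
51 = 1·49 + 2
49 = 24·2 + 1
2 = 2·1 + 0
Back-substitute:
1 = 49 − 24·2
1 = −24·51 + 25·49
49⁻¹ ≡ 25 (mod 51), so k ≡ 25·23 ≡ 14 (mod 51).
x = 26 + 49·14 = 712.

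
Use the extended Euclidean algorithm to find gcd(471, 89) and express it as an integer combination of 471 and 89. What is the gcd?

Euclidean algorithm:
471 = 5·89 + 26
89 = 3·26 + 11
26 = 2·11 + 4
11 = 2·4 + 3
4 = 1·3 + 1
3 = 3·1 + 0
gcd(471, 89) = 1.
Back-substituting:
1 = 4 − 3
1 = −11 + 3·4
1 = 3·26 − 7·11
1 = −7·89 + 24·26
1 = 24·471 − 127·89
So 1 = (24)·471 + (-127)·89.

1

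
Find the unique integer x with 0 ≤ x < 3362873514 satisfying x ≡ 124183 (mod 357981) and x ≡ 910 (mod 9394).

Write x = 124183 + 357981·k. Then 357981·k ≡ 910 − 124183 ≡ 8243 (mod 9394).
Need 357981⁻¹ mod 9394. Extended Euclid on (9394, 1009):
9394 = 9×1009 + 313
1009 = 3×313 + 70
313 = 4×70 + 33
70 = 2×33 + 4
33 = 8×4 + 1
4 = 4×1 + 0
Back-substitute:
1 = 33 − 8·4
1 = −8·70 + 17·33
1 = 17·313 − 76·70
1 = −76·1009 + 245·313
1 = 245·9394 − 2281·1009
357981⁻¹ ≡ 7113 (mod 9394), so k ≡ 7113·8243 ≡ 4505 (mod 9394).
x = 124183 + 357981·4505 = 1612828588.

1612828588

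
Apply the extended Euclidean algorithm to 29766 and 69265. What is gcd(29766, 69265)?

Repeated division:
69265 = 2·29766 + 9733
29766 = 3·9733 + 567
9733 = 17·567 + 94
567 = 6·94 + 3
94 = 31·3 + 1
3 = 3·1 + 0
gcd(29766, 69265) = 1.
Back-substituting:
1 = 94 − 31·3
1 = −31·567 + 187·94
1 = 187·9733 − 3210·567
1 = −3210·29766 + 9817·9733
1 = 9817·69265 − 22844·29766
So 1 = (9817)·69265 + (-22844)·29766.

1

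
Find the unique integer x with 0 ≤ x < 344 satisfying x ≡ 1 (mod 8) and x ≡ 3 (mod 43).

89

Write x = 1 + 8·k. Then 8·k ≡ 3 − 1 ≡ 2 (mod 43).
Need 8⁻¹ mod 43. Extended Euclid on (43, 8):
43 = 5·8 + 3
8 = 2·3 + 2
3 = 1·2 + 1
2 = 2·1 + 0
Back-substitute:
1 = 3 − 2
1 = −8 + 3·3
1 = 3·43 − 16·8
8⁻¹ ≡ 27 (mod 43), so k ≡ 27·2 ≡ 11 (mod 43).
x = 1 + 8·11 = 89.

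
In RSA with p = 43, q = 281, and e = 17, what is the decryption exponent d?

φ(n) = (p−1)(q−1) = 42·280 = 11760.
Need d with 17·d ≡ 1 (mod 11760). Apply the extended Euclidean algorithm:
11760 = 691*17 + 13
17 = 1*13 + 4
13 = 3*4 + 1
4 = 4*1 + 0
Back-substitute:
1 = 13 − 3·4
1 = −3·17 + 4·13
1 = 4·11760 − 2767·17
So 17·(-2767) ≡ 1 (mod 11760), hence d ≡ -2767 ≡ 8993 (mod 11760).

8993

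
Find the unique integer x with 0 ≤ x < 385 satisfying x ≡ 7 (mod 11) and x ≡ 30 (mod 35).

205

Write x = 7 + 11·k. Then 11·k ≡ 30 − 7 ≡ 23 (mod 35).
Need 11⁻¹ mod 35. Extended Euclid on (35, 11):
35 = 3·11 + 2
11 = 5·2 + 1
2 = 2·1 + 0
Back-substitute:
1 = 11 − 5·2
1 = −5·35 + 16·11
11⁻¹ ≡ 16 (mod 35), so k ≡ 16·23 ≡ 18 (mod 35).
x = 7 + 11·18 = 205.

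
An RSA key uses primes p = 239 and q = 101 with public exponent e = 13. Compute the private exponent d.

16477

φ(n) = (p−1)(q−1) = 238·100 = 23800.
Need d with 13·d ≡ 1 (mod 23800). Apply the extended Euclidean algorithm:
23800 = 1830*13 + 10
13 = 1*10 + 3
10 = 3*3 + 1
3 = 3*1 + 0
Back-substitute:
1 = 10 − 3·3
1 = −3·13 + 4·10
1 = 4·23800 − 7323·13
So 13·(-7323) ≡ 1 (mod 23800), hence d ≡ -7323 ≡ 16477 (mod 23800).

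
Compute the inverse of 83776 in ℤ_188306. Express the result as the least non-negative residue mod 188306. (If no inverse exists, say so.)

Euclidean algorithm on 188306, 83776:
188306 = 2*83776 + 20754
83776 = 4*20754 + 760
20754 = 27*760 + 234
760 = 3*234 + 58
234 = 4*58 + 2
58 = 29*2 + 0
Since gcd = 2 > 1, 83776 is not a unit mod 188306.

no inverse exists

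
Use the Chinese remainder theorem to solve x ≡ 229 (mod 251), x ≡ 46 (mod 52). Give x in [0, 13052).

982

Write x = 229 + 251·k. Then 251·k ≡ 46 − 229 ≡ 25 (mod 52).
Need 251⁻¹ mod 52. Extended Euclid on (52, 43):
52 = 1*43 + 9
43 = 4*9 + 7
9 = 1*7 + 2
7 = 3*2 + 1
2 = 2*1 + 0
Back-substitute:
1 = 7 − 3·2
1 = −3·9 + 4·7
1 = 4·43 − 19·9
1 = −19·52 + 23·43
251⁻¹ ≡ 23 (mod 52), so k ≡ 23·25 ≡ 3 (mod 52).
x = 229 + 251·3 = 982.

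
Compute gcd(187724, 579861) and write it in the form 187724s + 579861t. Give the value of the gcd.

1

Repeated division:
579861 = 3*187724 + 16689
187724 = 11*16689 + 4145
16689 = 4*4145 + 109
4145 = 38*109 + 3
109 = 36*3 + 1
3 = 3*1 + 0
gcd(187724, 579861) = 1.
Working backward:
1 = 109 − 36·3
1 = −36·4145 + 1369·109
1 = 1369·16689 − 5512·4145
1 = −5512·187724 + 62001·16689
1 = 62001·579861 − 191515·187724
So 1 = (62001)·579861 + (-191515)·187724.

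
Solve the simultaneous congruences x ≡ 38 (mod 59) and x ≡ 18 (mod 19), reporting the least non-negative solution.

Write x = 38 + 59·k. Then 59·k ≡ 18 − 38 ≡ 18 (mod 19).
Need 59⁻¹ mod 19. Extended Euclid on (19, 2):
19 = 9×2 + 1
2 = 2×1 + 0
Back-substitute:
1 = 19 − 9·2
59⁻¹ ≡ 10 (mod 19), so k ≡ 10·18 ≡ 9 (mod 19).
x = 38 + 59·9 = 569.

569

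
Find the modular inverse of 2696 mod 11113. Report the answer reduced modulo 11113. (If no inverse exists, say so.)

Apply the Euclidean algorithm to 11113 and 2696:
11113 = 4*2696 + 329
2696 = 8*329 + 64
329 = 5*64 + 9
64 = 7*9 + 1
9 = 9*1 + 0
gcd = 1, so the inverse exists. Back-substitute:
1 = 64 − 7·9
1 = −7·329 + 36·64
1 = 36·2696 − 295·329
1 = −295·11113 + 1216·2696
So 2696·1216 ≡ 1 (mod 11113).

1216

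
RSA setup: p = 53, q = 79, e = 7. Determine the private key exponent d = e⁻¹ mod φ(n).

φ(n) = (p−1)(q−1) = 52·78 = 4056.
Need d with 7·d ≡ 1 (mod 4056). Apply the extended Euclidean algorithm:
4056 = 579*7 + 3
7 = 2*3 + 1
3 = 3*1 + 0
Back-substitute:
1 = 7 − 2·3
1 = −2·4056 + 1159·7
So 7·1159 ≡ 1 (mod 4056), hence d = 1159.

1159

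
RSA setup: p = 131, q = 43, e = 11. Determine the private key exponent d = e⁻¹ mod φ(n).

φ(n) = (p−1)(q−1) = 130·42 = 5460.
Need d with 11·d ≡ 1 (mod 5460). Apply the extended Euclidean algorithm:
5460 = 496·11 + 4
11 = 2·4 + 3
4 = 1·3 + 1
3 = 3·1 + 0
Back-substitute:
1 = 4 − 3
1 = −11 + 3·4
1 = 3·5460 − 1489·11
So 11·(-1489) ≡ 1 (mod 5460), hence d ≡ -1489 ≡ 3971 (mod 5460).

3971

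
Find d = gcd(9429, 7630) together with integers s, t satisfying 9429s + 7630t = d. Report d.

Euclidean algorithm:
9429 = 1×7630 + 1799
7630 = 4×1799 + 434
1799 = 4×434 + 63
434 = 6×63 + 56
63 = 1×56 + 7
56 = 8×7 + 0
gcd(9429, 7630) = 7.
Working backward:
7 = 63 − 56
7 = −434 + 7·63
7 = 7·1799 − 29·434
7 = −29·7630 + 123·1799
7 = 123·9429 − 152·7630
So 7 = (123)·9429 + (-152)·7630.

7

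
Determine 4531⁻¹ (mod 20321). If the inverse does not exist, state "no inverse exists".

gcd(20321, 4531) by repeated division:
20321 = 4×4531 + 2197
4531 = 2×2197 + 137
2197 = 16×137 + 5
137 = 27×5 + 2
5 = 2×2 + 1
2 = 2×1 + 0
Since gcd(4531, 20321) = 1, back-substitute to write 1 as a combination:
1 = 5 − 2·2
1 = −2·137 + 55·5
1 = 55·2197 − 882·137
1 = −882·4531 + 1819·2197
1 = 1819·20321 − 8158·4531
Hence 4531⁻¹ ≡ -8158 ≡ 12163 (mod 20321).

12163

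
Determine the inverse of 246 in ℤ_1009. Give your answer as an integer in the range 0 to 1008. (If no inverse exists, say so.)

242

Extended Euclidean algorithm:
1009 = 4*246 + 25
246 = 9*25 + 21
25 = 1*21 + 4
21 = 5*4 + 1
4 = 4*1 + 0
Since gcd(246, 1009) = 1, back-substitute to write 1 as a combination:
1 = 21 − 5·4
1 = −5·25 + 6·21
1 = 6·246 − 59·25
1 = −59·1009 + 242·246
So 246·242 ≡ 1 (mod 1009).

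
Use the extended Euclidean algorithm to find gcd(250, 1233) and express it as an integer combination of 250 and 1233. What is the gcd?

1

Repeated division:
1233 = 4*250 + 233
250 = 1*233 + 17
233 = 13*17 + 12
17 = 1*12 + 5
12 = 2*5 + 2
5 = 2*2 + 1
2 = 2*1 + 0
gcd(250, 1233) = 1.
Express as a combination:
1 = 5 − 2·2
1 = −2·12 + 5·5
1 = 5·17 − 7·12
1 = −7·233 + 96·17
1 = 96·250 − 103·233
1 = −103·1233 + 508·250
So 1 = (-103)·1233 + (508)·250.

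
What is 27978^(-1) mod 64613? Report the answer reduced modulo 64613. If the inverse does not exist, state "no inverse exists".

gcd(64613, 27978) by repeated division:
64613 = 2*27978 + 8657
27978 = 3*8657 + 2007
8657 = 4*2007 + 629
2007 = 3*629 + 120
629 = 5*120 + 29
120 = 4*29 + 4
29 = 7*4 + 1
4 = 4*1 + 0
Since gcd(27978, 64613) = 1, back-substitute to write 1 as a combination:
1 = 29 − 7·4
1 = −7·120 + 29·29
1 = 29·629 − 152·120
1 = −152·2007 + 485·629
1 = 485·8657 − 2092·2007
1 = −2092·27978 + 6761·8657
1 = 6761·64613 − 15614·27978
Hence 27978⁻¹ ≡ -15614 ≡ 48999 (mod 64613).

48999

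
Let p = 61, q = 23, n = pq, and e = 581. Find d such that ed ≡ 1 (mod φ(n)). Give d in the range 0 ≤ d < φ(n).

φ(n) = (p−1)(q−1) = 60·22 = 1320.
Need d with 581·d ≡ 1 (mod 1320). Apply the extended Euclidean algorithm:
1320 = 2·581 + 158
581 = 3·158 + 107
158 = 1·107 + 51
107 = 2·51 + 5
51 = 10·5 + 1
5 = 5·1 + 0
Back-substitute:
1 = 51 − 10·5
1 = −10·107 + 21·51
1 = 21·158 − 31·107
1 = −31·581 + 114·158
1 = 114·1320 − 259·581
So 581·(-259) ≡ 1 (mod 1320), hence d ≡ -259 ≡ 1061 (mod 1320).

1061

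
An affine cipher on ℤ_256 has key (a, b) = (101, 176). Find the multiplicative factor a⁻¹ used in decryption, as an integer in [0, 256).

Extended Euclidean algorithm:
256 = 2×101 + 54
101 = 1×54 + 47
54 = 1×47 + 7
47 = 6×7 + 5
7 = 1×5 + 2
5 = 2×2 + 1
2 = 2×1 + 0
gcd = 1, so the inverse exists. Back-substitute:
1 = 5 − 2·2
1 = −2·7 + 3·5
1 = 3·47 − 20·7
1 = −20·54 + 23·47
1 = 23·101 − 43·54
1 = −43·256 + 109·101
So 101·109 ≡ 1 (mod 256).

109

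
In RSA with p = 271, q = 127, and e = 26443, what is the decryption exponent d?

φ(n) = (p−1)(q−1) = 270·126 = 34020.
Need d with 26443·d ≡ 1 (mod 34020). Apply the extended Euclidean algorithm:
34020 = 1*26443 + 7577
26443 = 3*7577 + 3712
7577 = 2*3712 + 153
3712 = 24*153 + 40
153 = 3*40 + 33
40 = 1*33 + 7
33 = 4*7 + 5
7 = 1*5 + 2
5 = 2*2 + 1
2 = 2*1 + 0
Back-substitute:
1 = 5 − 2·2
1 = −2·7 + 3·5
1 = 3·33 − 14·7
1 = −14·40 + 17·33
1 = 17·153 − 65·40
1 = −65·3712 + 1577·153
1 = 1577·7577 − 3219·3712
1 = −3219·26443 + 11234·7577
1 = 11234·34020 − 14453·26443
So 26443·(-14453) ≡ 1 (mod 34020), hence d ≡ -14453 ≡ 19567 (mod 34020).

19567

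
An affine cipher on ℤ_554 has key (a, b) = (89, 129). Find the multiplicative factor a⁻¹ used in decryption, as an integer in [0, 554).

Apply the Euclidean algorithm to 554 and 89:
554 = 6·89 + 20
89 = 4·20 + 9
20 = 2·9 + 2
9 = 4·2 + 1
2 = 2·1 + 0
gcd = 1, so the inverse exists. Back-substitute:
1 = 9 − 4·2
1 = −4·20 + 9·9
1 = 9·89 − 40·20
1 = −40·554 + 249·89
So 89·249 ≡ 1 (mod 554).

249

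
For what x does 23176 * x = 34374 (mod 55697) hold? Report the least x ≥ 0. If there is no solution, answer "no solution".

22039

First find gcd(23176, 55697):
55697 = 2·23176 + 9345
23176 = 2·9345 + 4486
9345 = 2·4486 + 373
4486 = 12·373 + 10
373 = 37·10 + 3
10 = 3·3 + 1
3 = 3·1 + 0
gcd = 1, so a unique solution mod 55697 exists.
Back-substitute for the Bézout coefficients:
1 = 10 − 3·3
1 = −3·373 + 112·10
1 = 112·4486 − 1347·373
1 = −1347·9345 + 2806·4486
1 = 2806·23176 − 6959·9345
1 = −6959·55697 + 16724·23176
So 23176·(16724) ≡ 1 (mod 55697), giving 23176⁻¹ ≡ 16724.
x ≡ 23176⁻¹·34374 ≡ 16724·34374 ≡ 22039 (mod 55697).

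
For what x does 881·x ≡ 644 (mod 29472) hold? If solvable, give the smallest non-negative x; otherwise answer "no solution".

22180

First find gcd(881, 29472):
29472 = 33·881 + 399
881 = 2·399 + 83
399 = 4·83 + 67
83 = 1·67 + 16
67 = 4·16 + 3
16 = 5·3 + 1
3 = 3·1 + 0
gcd = 1, so a unique solution mod 29472 exists.
Back-substitute for the Bézout coefficients:
1 = 16 − 5·3
1 = −5·67 + 21·16
1 = 21·83 − 26·67
1 = −26·399 + 125·83
1 = 125·881 − 276·399
1 = −276·29472 + 9233·881
So 881·(9233) ≡ 1 (mod 29472), giving 881⁻¹ ≡ 9233.
x ≡ 881⁻¹·644 ≡ 9233·644 ≡ 22180 (mod 29472).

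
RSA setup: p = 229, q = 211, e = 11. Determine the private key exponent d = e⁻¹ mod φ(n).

17411

φ(n) = (p−1)(q−1) = 228·210 = 47880.
Need d with 11·d ≡ 1 (mod 47880). Apply the extended Euclidean algorithm:
47880 = 4352*11 + 8
11 = 1*8 + 3
8 = 2*3 + 2
3 = 1*2 + 1
2 = 2*1 + 0
Back-substitute:
1 = 3 − 2
1 = −8 + 3·3
1 = 3·11 − 4·8
1 = −4·47880 + 17411·11
So 11·17411 ≡ 1 (mod 47880), hence d = 17411.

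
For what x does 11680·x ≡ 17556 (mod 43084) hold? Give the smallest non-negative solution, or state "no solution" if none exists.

10186

First find gcd(11680, 43084):
43084 = 3×11680 + 8044
11680 = 1×8044 + 3636
8044 = 2×3636 + 772
3636 = 4×772 + 548
772 = 1×548 + 224
548 = 2×224 + 100
224 = 2×100 + 24
100 = 4×24 + 4
24 = 6×4 + 0
gcd = 4 and 4 | 17556, so solutions exist. Divide through by 4: 2920x ≡ 4389 (mod 10771).
Now find 2920⁻¹ mod 10771:
10771 = 3×2920 + 2011
2920 = 1×2011 + 909
2011 = 2×909 + 193
909 = 4×193 + 137
193 = 1×137 + 56
137 = 2×56 + 25
56 = 2×25 + 6
25 = 4×6 + 1
6 = 6×1 + 0
Back-substitute:
1 = 25 − 4·6
1 = −4·56 + 9·25
1 = 9·137 − 22·56
1 = −22·193 + 31·137
1 = 31·909 − 146·193
1 = −146·2011 + 323·909
1 = 323·2920 − 469·2011
1 = −469·10771 + 1730·2920
So 2920⁻¹ ≡ 1730 (mod 10771).
Then x ≡ 1730·4389 ≡ 10186 (mod 10771); the smallest non-negative solution is x = 10186.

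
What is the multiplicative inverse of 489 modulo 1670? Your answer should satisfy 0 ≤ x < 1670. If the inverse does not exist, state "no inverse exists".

1489

Run Euclid on (1670, 489):
1670 = 3*489 + 203
489 = 2*203 + 83
203 = 2*83 + 37
83 = 2*37 + 9
37 = 4*9 + 1
9 = 9*1 + 0
The gcd is 1. Working backward:
1 = 37 − 4·9
1 = −4·83 + 9·37
1 = 9·203 − 22·83
1 = −22·489 + 53·203
1 = 53·1670 − 181·489
Hence 489⁻¹ ≡ -181 ≡ 1489 (mod 1670).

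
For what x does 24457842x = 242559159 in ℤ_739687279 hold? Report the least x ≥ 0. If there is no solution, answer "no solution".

530529334

First find gcd(24457842, 739687279):
739687279 = 30·24457842 + 5952019
24457842 = 4·5952019 + 649766
5952019 = 9·649766 + 104125
649766 = 6·104125 + 25016
104125 = 4·25016 + 4061
25016 = 6·4061 + 650
4061 = 6·650 + 161
650 = 4·161 + 6
161 = 26·6 + 5
6 = 1·5 + 1
5 = 5·1 + 0
gcd = 1, so a unique solution mod 739687279 exists.
Back-substitute for the Bézout coefficients:
1 = 6 − 5
1 = −161 + 27·6
1 = 27·650 − 109·161
1 = −109·4061 + 681·650
1 = 681·25016 − 4195·4061
1 = −4195·104125 + 17461·25016
1 = 17461·649766 − 108961·104125
1 = −108961·5952019 + 998110·649766
1 = 998110·24457842 − 4101401·5952019
1 = −4101401·739687279 + 124040140·24457842
So 24457842·(124040140) ≡ 1 (mod 739687279), giving 24457842⁻¹ ≡ 124040140.
x ≡ 24457842⁻¹·242559159 ≡ 124040140·242559159 ≡ 530529334 (mod 739687279).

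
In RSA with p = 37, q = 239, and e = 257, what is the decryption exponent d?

6401

φ(n) = (p−1)(q−1) = 36·238 = 8568.
Need d with 257·d ≡ 1 (mod 8568). Apply the extended Euclidean algorithm:
8568 = 33×257 + 87
257 = 2×87 + 83
87 = 1×83 + 4
83 = 20×4 + 3
4 = 1×3 + 1
3 = 3×1 + 0
Back-substitute:
1 = 4 − 3
1 = −83 + 21·4
1 = 21·87 − 22·83
1 = −22·257 + 65·87
1 = 65·8568 − 2167·257
So 257·(-2167) ≡ 1 (mod 8568), hence d ≡ -2167 ≡ 6401 (mod 8568).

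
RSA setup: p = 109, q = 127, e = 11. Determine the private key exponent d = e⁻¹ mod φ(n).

φ(n) = (p−1)(q−1) = 108·126 = 13608.
Need d with 11·d ≡ 1 (mod 13608). Apply the extended Euclidean algorithm:
13608 = 1237*11 + 1
11 = 11*1 + 0
Back-substitute:
1 = 13608 − 1237·11
So 11·(-1237) ≡ 1 (mod 13608), hence d ≡ -1237 ≡ 12371 (mod 13608).

12371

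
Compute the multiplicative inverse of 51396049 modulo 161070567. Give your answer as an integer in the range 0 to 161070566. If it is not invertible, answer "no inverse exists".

Run Euclid on (161070567, 51396049):
161070567 = 3*51396049 + 6882420
51396049 = 7*6882420 + 3219109
6882420 = 2*3219109 + 444202
3219109 = 7*444202 + 109695
444202 = 4*109695 + 5422
109695 = 20*5422 + 1255
5422 = 4*1255 + 402
1255 = 3*402 + 49
402 = 8*49 + 10
49 = 4*10 + 9
10 = 1*9 + 1
9 = 9*1 + 0
The gcd is 1. Working backward:
1 = 10 − 9
1 = −49 + 5·10
1 = 5·402 − 41·49
1 = −41·1255 + 128·402
1 = 128·5422 − 553·1255
1 = −553·109695 + 11188·5422
1 = 11188·444202 − 45305·109695
1 = −45305·3219109 + 328323·444202
1 = 328323·6882420 − 701951·3219109
1 = −701951·51396049 + 5241980·6882420
1 = 5241980·161070567 − 16427891·51396049
So 51396049·(-16427891) ≡ 1 (mod 161070567), and -16427891 ≡ 144642676 (mod 161070567).

144642676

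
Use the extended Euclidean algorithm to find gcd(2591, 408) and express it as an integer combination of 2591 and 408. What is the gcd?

1

Apply Euclid's algorithm to 2591 and 408:
2591 = 6·408 + 143
408 = 2·143 + 122
143 = 1·122 + 21
122 = 5·21 + 17
21 = 1·17 + 4
17 = 4·4 + 1
4 = 4·1 + 0
gcd(2591, 408) = 1.
Working backward:
1 = 17 − 4·4
1 = −4·21 + 5·17
1 = 5·122 − 29·21
1 = −29·143 + 34·122
1 = 34·408 − 97·143
1 = −97·2591 + 616·408
So 1 = (-97)·2591 + (616)·408.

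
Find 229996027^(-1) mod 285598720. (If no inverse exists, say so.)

Run Euclid on (285598720, 229996027):
285598720 = 1*229996027 + 55602693
229996027 = 4*55602693 + 7585255
55602693 = 7*7585255 + 2505908
7585255 = 3*2505908 + 67531
2505908 = 37*67531 + 7261
67531 = 9*7261 + 2182
7261 = 3*2182 + 715
2182 = 3*715 + 37
715 = 19*37 + 12
37 = 3*12 + 1
12 = 12*1 + 0
gcd = 1, so the inverse exists. Back-substitute:
1 = 37 − 3·12
1 = −3·715 + 58·37
1 = 58·2182 − 177·715
1 = −177·7261 + 589·2182
1 = 589·67531 − 5478·7261
1 = −5478·2505908 + 203275·67531
1 = 203275·7585255 − 615303·2505908
1 = −615303·55602693 + 4510396·7585255
1 = 4510396·229996027 − 18656887·55602693
1 = −18656887·285598720 + 23167283·229996027
So 229996027·23167283 ≡ 1 (mod 285598720).

23167283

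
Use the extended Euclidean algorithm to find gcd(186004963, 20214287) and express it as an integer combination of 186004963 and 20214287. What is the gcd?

Repeated division:
186004963 = 9·20214287 + 4076380
20214287 = 4·4076380 + 3908767
4076380 = 1·3908767 + 167613
3908767 = 23·167613 + 53668
167613 = 3·53668 + 6609
53668 = 8·6609 + 796
6609 = 8·796 + 241
796 = 3·241 + 73
241 = 3·73 + 22
73 = 3·22 + 7
22 = 3·7 + 1
7 = 7·1 + 0
gcd(186004963, 20214287) = 1.
Working backward:
1 = 22 − 3·7
1 = −3·73 + 10·22
1 = 10·241 − 33·73
1 = −33·796 + 109·241
1 = 109·6609 − 905·796
1 = −905·53668 + 7349·6609
1 = 7349·167613 − 22952·53668
1 = −22952·3908767 + 535245·167613
1 = 535245·4076380 − 558197·3908767
1 = −558197·20214287 + 2768033·4076380
1 = 2768033·186004963 − 25470494·20214287
So 1 = (2768033)·186004963 + (-25470494)·20214287.

1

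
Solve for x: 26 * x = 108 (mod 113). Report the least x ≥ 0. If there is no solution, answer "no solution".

First find gcd(26, 113):
113 = 4*26 + 9
26 = 2*9 + 8
9 = 1*8 + 1
8 = 8*1 + 0
gcd = 1, so a unique solution mod 113 exists.
Back-substitute for the Bézout coefficients:
1 = 9 − 8
1 = −26 + 3·9
1 = 3·113 − 13·26
So 26·(-13) ≡ 1 (mod 113), giving 26⁻¹ ≡ 100.
x ≡ 26⁻¹·108 ≡ 100·108 ≡ 65 (mod 113).

65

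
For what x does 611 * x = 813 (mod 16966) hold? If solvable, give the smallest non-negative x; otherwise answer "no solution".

16051

First find gcd(611, 16966):
16966 = 27·611 + 469
611 = 1·469 + 142
469 = 3·142 + 43
142 = 3·43 + 13
43 = 3·13 + 4
13 = 3·4 + 1
4 = 4·1 + 0
gcd = 1, so a unique solution mod 16966 exists.
Back-substitute for the Bézout coefficients:
1 = 13 − 3·4
1 = −3·43 + 10·13
1 = 10·142 − 33·43
1 = −33·469 + 109·142
1 = 109·611 − 142·469
1 = −142·16966 + 3943·611
So 611·(3943) ≡ 1 (mod 16966), giving 611⁻¹ ≡ 3943.
x ≡ 611⁻¹·813 ≡ 3943·813 ≡ 16051 (mod 16966).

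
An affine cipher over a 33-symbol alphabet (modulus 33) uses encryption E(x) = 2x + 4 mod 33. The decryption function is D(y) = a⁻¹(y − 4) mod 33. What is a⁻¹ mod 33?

17

Apply the Euclidean algorithm to 33 and 2:
33 = 16·2 + 1
2 = 2·1 + 0
gcd = 1, so the inverse exists. Back-substitute:
1 = 33 − 16·2
So 2·(-16) ≡ 1 (mod 33), and -16 ≡ 17 (mod 33).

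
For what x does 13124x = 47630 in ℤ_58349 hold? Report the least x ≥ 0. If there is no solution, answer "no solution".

First find gcd(13124, 58349):
58349 = 4·13124 + 5853
13124 = 2·5853 + 1418
5853 = 4·1418 + 181
1418 = 7·181 + 151
181 = 1·151 + 30
151 = 5·30 + 1
30 = 30·1 + 0
gcd = 1, so a unique solution mod 58349 exists.
Back-substitute for the Bézout coefficients:
1 = 151 − 5·30
1 = −5·181 + 6·151
1 = 6·1418 − 47·181
1 = −47·5853 + 194·1418
1 = 194·13124 − 435·5853
1 = −435·58349 + 1934·13124
So 13124·(1934) ≡ 1 (mod 58349), giving 13124⁻¹ ≡ 1934.
x ≡ 13124⁻¹·47630 ≡ 1934·47630 ≡ 41698 (mod 58349).

41698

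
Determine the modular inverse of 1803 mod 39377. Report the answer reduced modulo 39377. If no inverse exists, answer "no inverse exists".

9129

Extended Euclidean algorithm:
39377 = 21×1803 + 1514
1803 = 1×1514 + 289
1514 = 5×289 + 69
289 = 4×69 + 13
69 = 5×13 + 4
13 = 3×4 + 1
4 = 4×1 + 0
Since gcd(1803, 39377) = 1, back-substitute to write 1 as a combination:
1 = 13 − 3·4
1 = −3·69 + 16·13
1 = 16·289 − 67·69
1 = −67·1514 + 351·289
1 = 351·1803 − 418·1514
1 = −418·39377 + 9129·1803
So 1803·9129 ≡ 1 (mod 39377).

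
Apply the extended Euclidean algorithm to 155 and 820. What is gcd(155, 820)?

5

Euclidean algorithm:
820 = 5*155 + 45
155 = 3*45 + 20
45 = 2*20 + 5
20 = 4*5 + 0
gcd(155, 820) = 5.
Back-substituting:
5 = 45 − 2·20
5 = −2·155 + 7·45
5 = 7·820 − 37·155
So 5 = (7)·820 + (-37)·155.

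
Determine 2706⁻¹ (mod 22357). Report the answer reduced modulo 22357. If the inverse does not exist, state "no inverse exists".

20465

Extended Euclidean algorithm:
22357 = 8×2706 + 709
2706 = 3×709 + 579
709 = 1×579 + 130
579 = 4×130 + 59
130 = 2×59 + 12
59 = 4×12 + 11
12 = 1×11 + 1
11 = 11×1 + 0
gcd = 1, so the inverse exists. Back-substitute:
1 = 12 − 11
1 = −59 + 5·12
1 = 5·130 − 11·59
1 = −11·579 + 49·130
1 = 49·709 − 60·579
1 = −60·2706 + 229·709
1 = 229·22357 − 1892·2706
Hence 2706⁻¹ ≡ -1892 ≡ 20465 (mod 22357).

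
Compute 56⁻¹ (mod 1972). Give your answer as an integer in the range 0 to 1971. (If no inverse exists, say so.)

Compute gcd(56, 1972):
1972 = 35·56 + 12
56 = 4·12 + 8
12 = 1·8 + 4
8 = 2·4 + 0
gcd(56, 1972) = 4 ≠ 1, so 56 has no multiplicative inverse modulo 1972.

no inverse exists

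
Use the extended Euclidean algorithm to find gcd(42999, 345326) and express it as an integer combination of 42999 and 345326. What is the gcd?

1

Apply Euclid's algorithm to 345326 and 42999:
345326 = 8·42999 + 1334
42999 = 32·1334 + 311
1334 = 4·311 + 90
311 = 3·90 + 41
90 = 2·41 + 8
41 = 5·8 + 1
8 = 8·1 + 0
gcd(42999, 345326) = 1.
Back-substituting:
1 = 41 − 5·8
1 = −5·90 + 11·41
1 = 11·311 − 38·90
1 = −38·1334 + 163·311
1 = 163·42999 − 5254·1334
1 = −5254·345326 + 42195·42999
So 1 = (-5254)·345326 + (42195)·42999.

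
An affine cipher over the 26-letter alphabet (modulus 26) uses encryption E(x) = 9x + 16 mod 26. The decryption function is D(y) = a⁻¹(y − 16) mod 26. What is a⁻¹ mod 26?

3

Apply the Euclidean algorithm to 26 and 9:
26 = 2×9 + 8
9 = 1×8 + 1
8 = 8×1 + 0
Since gcd(9, 26) = 1, back-substitute to write 1 as a combination:
1 = 9 − 8
1 = −26 + 3·9
So 9·3 ≡ 1 (mod 26).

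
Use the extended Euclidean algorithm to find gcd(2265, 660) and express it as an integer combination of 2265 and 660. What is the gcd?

Apply Euclid's algorithm to 2265 and 660:
2265 = 3·660 + 285
660 = 2·285 + 90
285 = 3·90 + 15
90 = 6·15 + 0
gcd(2265, 660) = 15.
Express as a combination:
15 = 285 − 3·90
15 = −3·660 + 7·285
15 = 7·2265 − 24·660
So 15 = (7)·2265 + (-24)·660.

15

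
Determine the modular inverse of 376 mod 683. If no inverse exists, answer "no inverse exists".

198

Apply the Euclidean algorithm to 683 and 376:
683 = 1×376 + 307
376 = 1×307 + 69
307 = 4×69 + 31
69 = 2×31 + 7
31 = 4×7 + 3
7 = 2×3 + 1
3 = 3×1 + 0
gcd = 1, so the inverse exists. Back-substitute:
1 = 7 − 2·3
1 = −2·31 + 9·7
1 = 9·69 − 20·31
1 = −20·307 + 89·69
1 = 89·376 − 109·307
1 = −109·683 + 198·376
So 376·198 ≡ 1 (mod 683).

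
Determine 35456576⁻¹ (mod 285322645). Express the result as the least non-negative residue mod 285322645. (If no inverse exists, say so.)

gcd(285322645, 35456576) by repeated division:
285322645 = 8×35456576 + 1670037
35456576 = 21×1670037 + 385799
1670037 = 4×385799 + 126841
385799 = 3×126841 + 5276
126841 = 24×5276 + 217
5276 = 24×217 + 68
217 = 3×68 + 13
68 = 5×13 + 3
13 = 4×3 + 1
3 = 3×1 + 0
Since gcd(35456576, 285322645) = 1, back-substitute to write 1 as a combination:
1 = 13 − 4·3
1 = −4·68 + 21·13
1 = 21·217 − 67·68
1 = −67·5276 + 1629·217
1 = 1629·126841 − 39163·5276
1 = −39163·385799 + 119118·126841
1 = 119118·1670037 − 515635·385799
1 = −515635·35456576 + 10947453·1670037
1 = 10947453·285322645 − 88095259·35456576
Hence 35456576⁻¹ ≡ -88095259 ≡ 197227386 (mod 285322645).

197227386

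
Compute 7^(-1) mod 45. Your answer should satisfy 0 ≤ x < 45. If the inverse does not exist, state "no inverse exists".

gcd(45, 7) by repeated division:
45 = 6*7 + 3
7 = 2*3 + 1
3 = 3*1 + 0
gcd = 1, so the inverse exists. Back-substitute:
1 = 7 − 2·3
1 = −2·45 + 13·7
So 7·13 ≡ 1 (mod 45).

13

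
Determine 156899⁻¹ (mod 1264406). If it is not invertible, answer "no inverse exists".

896227

gcd(1264406, 156899) by repeated division:
1264406 = 8·156899 + 9214
156899 = 17·9214 + 261
9214 = 35·261 + 79
261 = 3·79 + 24
79 = 3·24 + 7
24 = 3·7 + 3
7 = 2·3 + 1
3 = 3·1 + 0
Since gcd(156899, 1264406) = 1, back-substitute to write 1 as a combination:
1 = 7 − 2·3
1 = −2·24 + 7·7
1 = 7·79 − 23·24
1 = −23·261 + 76·79
1 = 76·9214 − 2683·261
1 = −2683·156899 + 45687·9214
1 = 45687·1264406 − 368179·156899
Thus 156899·(-368179) ≡ 1 (mod 1264406); reducing, -368179 mod 1264406 = 896227.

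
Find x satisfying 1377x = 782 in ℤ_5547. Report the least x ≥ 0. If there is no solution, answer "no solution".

no solution

gcd(1377, 5547):
5547 = 4*1377 + 39
1377 = 35*39 + 12
39 = 3*12 + 3
12 = 4*3 + 0
gcd = 3, but 3 ∤ 782, so the congruence has no solution.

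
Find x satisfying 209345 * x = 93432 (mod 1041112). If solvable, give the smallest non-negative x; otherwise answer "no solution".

284984

First find gcd(209345, 1041112):
1041112 = 4×209345 + 203732
209345 = 1×203732 + 5613
203732 = 36×5613 + 1664
5613 = 3×1664 + 621
1664 = 2×621 + 422
621 = 1×422 + 199
422 = 2×199 + 24
199 = 8×24 + 7
24 = 3×7 + 3
7 = 2×3 + 1
3 = 3×1 + 0
gcd = 1, so a unique solution mod 1041112 exists.
Back-substitute for the Bézout coefficients:
1 = 7 − 2·3
1 = −2·24 + 7·7
1 = 7·199 − 58·24
1 = −58·422 + 123·199
1 = 123·621 − 181·422
1 = −181·1664 + 485·621
1 = 485·5613 − 1636·1664
1 = −1636·203732 + 59381·5613
1 = 59381·209345 − 61017·203732
1 = −61017·1041112 + 303449·209345
So 209345·(303449) ≡ 1 (mod 1041112), giving 209345⁻¹ ≡ 303449.
x ≡ 209345⁻¹·93432 ≡ 303449·93432 ≡ 284984 (mod 1041112).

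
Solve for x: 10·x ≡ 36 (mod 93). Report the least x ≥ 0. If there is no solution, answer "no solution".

First find gcd(10, 93):
93 = 9·10 + 3
10 = 3·3 + 1
3 = 3·1 + 0
gcd = 1, so a unique solution mod 93 exists.
Back-substitute for the Bézout coefficients:
1 = 10 − 3·3
1 = −3·93 + 28·10
So 10·(28) ≡ 1 (mod 93), giving 10⁻¹ ≡ 28.
x ≡ 10⁻¹·36 ≡ 28·36 ≡ 78 (mod 93).

78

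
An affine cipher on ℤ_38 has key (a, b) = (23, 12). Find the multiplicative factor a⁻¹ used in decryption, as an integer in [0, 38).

5

Extended Euclidean algorithm:
38 = 1×23 + 15
23 = 1×15 + 8
15 = 1×8 + 7
8 = 1×7 + 1
7 = 7×1 + 0
The gcd is 1. Working backward:
1 = 8 − 7
1 = −15 + 2·8
1 = 2·23 − 3·15
1 = −3·38 + 5·23
So 23·5 ≡ 1 (mod 38).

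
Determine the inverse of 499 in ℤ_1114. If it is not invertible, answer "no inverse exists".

605

gcd(1114, 499) by repeated division:
1114 = 2·499 + 116
499 = 4·116 + 35
116 = 3·35 + 11
35 = 3·11 + 2
11 = 5·2 + 1
2 = 2·1 + 0
Since gcd(499, 1114) = 1, back-substitute to write 1 as a combination:
1 = 11 − 5·2
1 = −5·35 + 16·11
1 = 16·116 − 53·35
1 = −53·499 + 228·116
1 = 228·1114 − 509·499
Thus 499·(-509) ≡ 1 (mod 1114); reducing, -509 mod 1114 = 605.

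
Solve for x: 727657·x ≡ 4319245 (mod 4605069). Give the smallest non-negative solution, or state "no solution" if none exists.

302413

First find gcd(727657, 4605069):
4605069 = 6·727657 + 239127
727657 = 3·239127 + 10276
239127 = 23·10276 + 2779
10276 = 3·2779 + 1939
2779 = 1·1939 + 840
1939 = 2·840 + 259
840 = 3·259 + 63
259 = 4·63 + 7
63 = 9·7 + 0
gcd = 7 and 7 | 4319245, so solutions exist. Divide through by 7: 103951x ≡ 617035 (mod 657867).
Now find 103951⁻¹ mod 657867:
657867 = 6*103951 + 34161
103951 = 3*34161 + 1468
34161 = 23*1468 + 397
1468 = 3*397 + 277
397 = 1*277 + 120
277 = 2*120 + 37
120 = 3*37 + 9
37 = 4*9 + 1
9 = 9*1 + 0
Back-substitute:
1 = 37 − 4·9
1 = −4·120 + 13·37
1 = 13·277 − 30·120
1 = −30·397 + 43·277
1 = 43·1468 − 159·397
1 = −159·34161 + 3700·1468
1 = 3700·103951 − 11259·34161
1 = −11259·657867 + 71254·103951
So 103951⁻¹ ≡ 71254 (mod 657867).
Then x ≡ 71254·617035 ≡ 302413 (mod 657867); the smallest non-negative solution is x = 302413.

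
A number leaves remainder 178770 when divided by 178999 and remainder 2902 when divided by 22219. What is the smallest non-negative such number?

2146913777

Write x = 178770 + 178999·k. Then 178999·k ≡ 2902 − 178770 ≡ 1884 (mod 22219).
Need 178999⁻¹ mod 22219. Extended Euclid on (22219, 1247):
22219 = 17×1247 + 1020
1247 = 1×1020 + 227
1020 = 4×227 + 112
227 = 2×112 + 3
112 = 37×3 + 1
3 = 3×1 + 0
Back-substitute:
1 = 112 − 37·3
1 = −37·227 + 75·112
1 = 75·1020 − 337·227
1 = −337·1247 + 412·1020
1 = 412·22219 − 7341·1247
178999⁻¹ ≡ 14878 (mod 22219), so k ≡ 14878·1884 ≡ 11993 (mod 22219).
x = 178770 + 178999·11993 = 2146913777.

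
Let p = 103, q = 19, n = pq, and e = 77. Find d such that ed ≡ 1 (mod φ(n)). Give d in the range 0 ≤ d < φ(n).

1073

φ(n) = (p−1)(q−1) = 102·18 = 1836.
Need d with 77·d ≡ 1 (mod 1836). Apply the extended Euclidean algorithm:
1836 = 23*77 + 65
77 = 1*65 + 12
65 = 5*12 + 5
12 = 2*5 + 2
5 = 2*2 + 1
2 = 2*1 + 0
Back-substitute:
1 = 5 − 2·2
1 = −2·12 + 5·5
1 = 5·65 − 27·12
1 = −27·77 + 32·65
1 = 32·1836 − 763·77
So 77·(-763) ≡ 1 (mod 1836), hence d ≡ -763 ≡ 1073 (mod 1836).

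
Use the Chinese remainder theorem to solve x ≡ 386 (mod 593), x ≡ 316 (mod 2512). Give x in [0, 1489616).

Write x = 386 + 593·k. Then 593·k ≡ 316 − 386 ≡ 2442 (mod 2512).
Need 593⁻¹ mod 2512. Extended Euclid on (2512, 593):
2512 = 4*593 + 140
593 = 4*140 + 33
140 = 4*33 + 8
33 = 4*8 + 1
8 = 8*1 + 0
Back-substitute:
1 = 33 − 4·8
1 = −4·140 + 17·33
1 = 17·593 − 72·140
1 = −72·2512 + 305·593
593⁻¹ ≡ 305 (mod 2512), so k ≡ 305·2442 ≡ 1258 (mod 2512).
x = 386 + 593·1258 = 746380.

746380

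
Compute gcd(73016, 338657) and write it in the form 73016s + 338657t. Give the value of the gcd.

Euclidean algorithm:
338657 = 4×73016 + 46593
73016 = 1×46593 + 26423
46593 = 1×26423 + 20170
26423 = 1×20170 + 6253
20170 = 3×6253 + 1411
6253 = 4×1411 + 609
1411 = 2×609 + 193
609 = 3×193 + 30
193 = 6×30 + 13
30 = 2×13 + 4
13 = 3×4 + 1
4 = 4×1 + 0
gcd(73016, 338657) = 1.
Working backward:
1 = 13 − 3·4
1 = −3·30 + 7·13
1 = 7·193 − 45·30
1 = −45·609 + 142·193
1 = 142·1411 − 329·609
1 = −329·6253 + 1458·1411
1 = 1458·20170 − 4703·6253
1 = −4703·26423 + 6161·20170
1 = 6161·46593 − 10864·26423
1 = −10864·73016 + 17025·46593
1 = 17025·338657 − 78964·73016
So 1 = (17025)·338657 + (-78964)·73016.

1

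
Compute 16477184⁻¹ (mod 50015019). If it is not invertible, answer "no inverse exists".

Apply the Euclidean algorithm to 50015019 and 16477184:
50015019 = 3×16477184 + 583467
16477184 = 28×583467 + 140108
583467 = 4×140108 + 23035
140108 = 6×23035 + 1898
23035 = 12×1898 + 259
1898 = 7×259 + 85
259 = 3×85 + 4
85 = 21×4 + 1
4 = 4×1 + 0
Since gcd(16477184, 50015019) = 1, back-substitute to write 1 as a combination:
1 = 85 − 21·4
1 = −21·259 + 64·85
1 = 64·1898 − 469·259
1 = −469·23035 + 5692·1898
1 = 5692·140108 − 34621·23035
1 = −34621·583467 + 144176·140108
1 = 144176·16477184 − 4071549·583467
1 = −4071549·50015019 + 12358823·16477184
So 16477184·12358823 ≡ 1 (mod 50015019).

12358823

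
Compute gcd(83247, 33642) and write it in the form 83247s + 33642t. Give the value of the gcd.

3

Euclidean algorithm:
83247 = 2×33642 + 15963
33642 = 2×15963 + 1716
15963 = 9×1716 + 519
1716 = 3×519 + 159
519 = 3×159 + 42
159 = 3×42 + 33
42 = 1×33 + 9
33 = 3×9 + 6
9 = 1×6 + 3
6 = 2×3 + 0
gcd(83247, 33642) = 3.
Back-substituting:
3 = 9 − 6
3 = −33 + 4·9
3 = 4·42 − 5·33
3 = −5·159 + 19·42
3 = 19·519 − 62·159
3 = −62·1716 + 205·519
3 = 205·15963 − 1907·1716
3 = −1907·33642 + 4019·15963
3 = 4019·83247 − 9945·33642
So 3 = (4019)·83247 + (-9945)·33642.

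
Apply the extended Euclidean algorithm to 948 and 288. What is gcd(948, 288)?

12

Euclidean algorithm:
948 = 3×288 + 84
288 = 3×84 + 36
84 = 2×36 + 12
36 = 3×12 + 0
gcd(948, 288) = 12.
Working backward:
12 = 84 − 2·36
12 = −2·288 + 7·84
12 = 7·948 − 23·288
So 12 = (7)·948 + (-23)·288.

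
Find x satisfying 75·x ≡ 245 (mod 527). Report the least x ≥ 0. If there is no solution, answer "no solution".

460

First find gcd(75, 527):
527 = 7×75 + 2
75 = 37×2 + 1
2 = 2×1 + 0
gcd = 1, so a unique solution mod 527 exists.
Back-substitute for the Bézout coefficients:
1 = 75 − 37·2
1 = −37·527 + 260·75
So 75·(260) ≡ 1 (mod 527), giving 75⁻¹ ≡ 260.
x ≡ 75⁻¹·245 ≡ 260·245 ≡ 460 (mod 527).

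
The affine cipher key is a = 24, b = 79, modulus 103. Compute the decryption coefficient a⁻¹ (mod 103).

73

gcd(103, 24) by repeated division:
103 = 4×24 + 7
24 = 3×7 + 3
7 = 2×3 + 1
3 = 3×1 + 0
Since gcd(24, 103) = 1, back-substitute to write 1 as a combination:
1 = 7 − 2·3
1 = −2·24 + 7·7
1 = 7·103 − 30·24
Thus 24·(-30) ≡ 1 (mod 103); reducing, -30 mod 103 = 73.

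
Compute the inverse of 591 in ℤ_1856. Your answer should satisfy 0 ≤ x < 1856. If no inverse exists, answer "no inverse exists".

559

Extended Euclidean algorithm:
1856 = 3·591 + 83
591 = 7·83 + 10
83 = 8·10 + 3
10 = 3·3 + 1
3 = 3·1 + 0
The gcd is 1. Working backward:
1 = 10 − 3·3
1 = −3·83 + 25·10
1 = 25·591 − 178·83
1 = −178·1856 + 559·591
So 591·559 ≡ 1 (mod 1856).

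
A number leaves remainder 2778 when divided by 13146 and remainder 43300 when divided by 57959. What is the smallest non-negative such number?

Write x = 2778 + 13146·k. Then 13146·k ≡ 43300 − 2778 ≡ 40522 (mod 57959).
Need 13146⁻¹ mod 57959. Extended Euclid on (57959, 13146):
57959 = 4*13146 + 5375
13146 = 2*5375 + 2396
5375 = 2*2396 + 583
2396 = 4*583 + 64
583 = 9*64 + 7
64 = 9*7 + 1
7 = 7*1 + 0
Back-substitute:
1 = 64 − 9·7
1 = −9·583 + 82·64
1 = 82·2396 − 337·583
1 = −337·5375 + 756·2396
1 = 756·13146 − 1849·5375
1 = −1849·57959 + 8152·13146
13146⁻¹ ≡ 8152 (mod 57959), so k ≡ 8152·40522 ≡ 27003 (mod 57959).
x = 2778 + 13146·27003 = 354984216.

354984216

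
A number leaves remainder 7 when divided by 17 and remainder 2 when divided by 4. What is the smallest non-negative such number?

Write x = 7 + 17·k. Then 17·k ≡ 2 − 7 ≡ 3 (mod 4).
Need 17⁻¹ mod 4. Extended Euclid on (4, 1):
4 = 4*1 + 0
17⁻¹ ≡ 1 (mod 4), so k ≡ 1·3 ≡ 3 (mod 4).
x = 7 + 17·3 = 58.

58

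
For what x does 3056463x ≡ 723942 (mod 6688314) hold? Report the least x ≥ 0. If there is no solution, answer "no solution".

640550

First find gcd(3056463, 6688314):
6688314 = 2×3056463 + 575388
3056463 = 5×575388 + 179523
575388 = 3×179523 + 36819
179523 = 4×36819 + 32247
36819 = 1×32247 + 4572
32247 = 7×4572 + 243
4572 = 18×243 + 198
243 = 1×198 + 45
198 = 4×45 + 18
45 = 2×18 + 9
18 = 2×9 + 0
gcd = 9 and 9 | 723942, so solutions exist. Divide through by 9: 339607x ≡ 80438 (mod 743146).
Now find 339607⁻¹ mod 743146:
743146 = 2*339607 + 63932
339607 = 5*63932 + 19947
63932 = 3*19947 + 4091
19947 = 4*4091 + 3583
4091 = 1*3583 + 508
3583 = 7*508 + 27
508 = 18*27 + 22
27 = 1*22 + 5
22 = 4*5 + 2
5 = 2*2 + 1
2 = 2*1 + 0
Back-substitute:
1 = 5 − 2·2
1 = −2·22 + 9·5
1 = 9·27 − 11·22
1 = −11·508 + 207·27
1 = 207·3583 − 1460·508
1 = −1460·4091 + 1667·3583
1 = 1667·19947 − 8128·4091
1 = −8128·63932 + 26051·19947
1 = 26051·339607 − 138383·63932
1 = −138383·743146 + 302817·339607
So 339607⁻¹ ≡ 302817 (mod 743146).
Then x ≡ 302817·80438 ≡ 640550 (mod 743146); the smallest non-negative solution is x = 640550.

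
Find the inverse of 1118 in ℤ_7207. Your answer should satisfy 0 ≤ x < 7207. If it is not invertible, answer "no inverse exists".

6066

Extended Euclidean algorithm:
7207 = 6*1118 + 499
1118 = 2*499 + 120
499 = 4*120 + 19
120 = 6*19 + 6
19 = 3*6 + 1
6 = 6*1 + 0
gcd = 1, so the inverse exists. Back-substitute:
1 = 19 − 3·6
1 = −3·120 + 19·19
1 = 19·499 − 79·120
1 = −79·1118 + 177·499
1 = 177·7207 − 1141·1118
So 1118·(-1141) ≡ 1 (mod 7207), and -1141 ≡ 6066 (mod 7207).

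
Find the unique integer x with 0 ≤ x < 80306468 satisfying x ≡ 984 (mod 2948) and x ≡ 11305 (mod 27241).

46620656

Write x = 984 + 2948·k. Then 2948·k ≡ 11305 − 984 ≡ 10321 (mod 27241).
Need 2948⁻¹ mod 27241. Extended Euclid on (27241, 2948):
27241 = 9·2948 + 709
2948 = 4·709 + 112
709 = 6·112 + 37
112 = 3·37 + 1
37 = 37·1 + 0
Back-substitute:
1 = 112 − 3·37
1 = −3·709 + 19·112
1 = 19·2948 − 79·709
1 = −79·27241 + 730·2948
2948⁻¹ ≡ 730 (mod 27241), so k ≡ 730·10321 ≡ 15814 (mod 27241).
x = 984 + 2948·15814 = 46620656.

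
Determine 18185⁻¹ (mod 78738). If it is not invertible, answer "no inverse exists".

25559

Apply the Euclidean algorithm to 78738 and 18185:
78738 = 4×18185 + 5998
18185 = 3×5998 + 191
5998 = 31×191 + 77
191 = 2×77 + 37
77 = 2×37 + 3
37 = 12×3 + 1
3 = 3×1 + 0
The gcd is 1. Working backward:
1 = 37 − 12·3
1 = −12·77 + 25·37
1 = 25·191 − 62·77
1 = −62·5998 + 1947·191
1 = 1947·18185 − 5903·5998
1 = −5903·78738 + 25559·18185
So 18185·25559 ≡ 1 (mod 78738).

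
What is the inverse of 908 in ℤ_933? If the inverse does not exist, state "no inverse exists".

821

gcd(933, 908) by repeated division:
933 = 1*908 + 25
908 = 36*25 + 8
25 = 3*8 + 1
8 = 8*1 + 0
The gcd is 1. Working backward:
1 = 25 − 3·8
1 = −3·908 + 109·25
1 = 109·933 − 112·908
Hence 908⁻¹ ≡ -112 ≡ 821 (mod 933).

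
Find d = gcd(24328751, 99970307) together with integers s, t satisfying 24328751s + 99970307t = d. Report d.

Apply Euclid's algorithm to 99970307 and 24328751:
99970307 = 4×24328751 + 2655303
24328751 = 9×2655303 + 431024
2655303 = 6×431024 + 69159
431024 = 6×69159 + 16070
69159 = 4×16070 + 4879
16070 = 3×4879 + 1433
4879 = 3×1433 + 580
1433 = 2×580 + 273
580 = 2×273 + 34
273 = 8×34 + 1
34 = 34×1 + 0
gcd(24328751, 99970307) = 1.
Back-substituting:
1 = 273 − 8·34
1 = −8·580 + 17·273
1 = 17·1433 − 42·580
1 = −42·4879 + 143·1433
1 = 143·16070 − 471·4879
1 = −471·69159 + 2027·16070
1 = 2027·431024 − 12633·69159
1 = −12633·2655303 + 77825·431024
1 = 77825·24328751 − 713058·2655303
1 = −713058·99970307 + 2930057·24328751
So 1 = (-713058)·99970307 + (2930057)·24328751.

1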